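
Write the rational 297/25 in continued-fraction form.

Run the Euclidean algorithm on 297 and 25; the successive quotients are the partial quotients a_0, a_1, ... (each step inverts the fractional part left over by the previous one):
  297 = 11*25 + 22, so a_0 = 11.
  25 = 1*22 + 3, so a_1 = 1.
  22 = 7*3 + 1, so a_2 = 7.
  3 = 3*1 + 0, so a_3 = 3.
The remainder reaches 0 after 4 divisions, so the expansion has 4 partial quotients, read off in order.

[11; 1, 7, 3]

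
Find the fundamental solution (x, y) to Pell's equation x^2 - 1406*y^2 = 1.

First expand sqrt(1406) as a continued fraction. With x_i = (sqrt(1406) + m_i)/d_i and (m_0, d_0) = (0, 1): a_0 = floor(sqrt(1406)) = 37, since 37^2 = 1369 <= 1406 < 1444 = 38^2.
Iterate m_{i+1} = d_i*a_i - m_i, d_{i+1} = (1406 - m_{i+1}^2)/d_i, a_{i+1} = floor((a_0 + m_{i+1})/d_{i+1}):
  m_1 = 1*37 - 0 = 37, d_1 = (1406 - 37^2)/1 = 37/1 = 37, a_1 = floor((37 + 37)/37) = 2.
  m_2 = 37*2 - 37 = 37, d_2 = (1406 - 37^2)/37 = 37/37 = 1, a_2 = floor((37 + 37)/1) = 74.
  m_3 = 1*74 - 37 = 37, d_3 = (1406 - 37^2)/1 = 37/1 = 37: (m_3, d_3) = (m_1, d_1) = (37, 37), so from here the quotients repeat a_1, a_2; the period length is 2.
So sqrt(1406) = [37; (2, 74)] with period length k = 2.
k is even, so the fundamental solution of x^2 - 1406y^2 = 1 is (p_{k-1}, q_{k-1}) = (p_1, q_1); compute convergents through index 1.
Convergents (p_i = a_i*p_{i-1} + p_{i-2}, q_i = a_i*q_{i-1} + q_{i-2} with p_{-2}=0, p_{-1}=1, q_{-2}=1, q_{-1}=0):
  i=0: a_0=37, p_0 = 37*1 + 0 = 37, q_0 = 37*0 + 1 = 1.
  i=1: a_1=2, p_1 = 2*37 + 1 = 75, q_1 = 2*1 + 0 = 2.
Check: 75^2 - 1406*2^2 = 5625 - 5624 = 1, so (x, y) = (75, 2) solves the equation, and by the theorem it is the least positive solution.

(x, y) = (75, 2)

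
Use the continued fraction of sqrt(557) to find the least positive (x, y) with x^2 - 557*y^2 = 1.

First expand sqrt(557) as a continued fraction. With x_i = (sqrt(557) + m_i)/d_i and (m_0, d_0) = (0, 1): a_0 = floor(sqrt(557)) = 23, since 23^2 = 529 <= 557 < 576 = 24^2.
Iterate m_{i+1} = d_i*a_i - m_i, d_{i+1} = (557 - m_{i+1}^2)/d_i, a_{i+1} = floor((a_0 + m_{i+1})/d_{i+1}):
  m_1 = 1*23 - 0 = 23, d_1 = (557 - 23^2)/1 = 28/1 = 28, a_1 = floor((23 + 23)/28) = 1.
  m_2 = 28*1 - 23 = 5, d_2 = (557 - 5^2)/28 = 532/28 = 19, a_2 = floor((23 + 5)/19) = 1.
  m_3 = 19*1 - 5 = 14, d_3 = (557 - 14^2)/19 = 361/19 = 19, a_3 = floor((23 + 14)/19) = 1.
  m_4 = 19*1 - 14 = 5, d_4 = (557 - 5^2)/19 = 532/19 = 28, a_4 = floor((23 + 5)/28) = 1.
  m_5 = 28*1 - 5 = 23, d_5 = (557 - 23^2)/28 = 28/28 = 1, a_5 = floor((23 + 23)/1) = 46.
  m_6 = 1*46 - 23 = 23, d_6 = (557 - 23^2)/1 = 28/1 = 28: (m_6, d_6) = (m_1, d_1) = (23, 28), so from here the quotients repeat a_1, ..., a_5; the period length is 5.
So sqrt(557) = [23; (1, 1, 1, 1, 46)] with period length k = 5.
k is odd, so (p_{k-1}, q_{k-1}) only solves x^2 - 557y^2 = -1 and the fundamental solution of x^2 - 557y^2 = 1 is (p_{2k-1}, q_{2k-1}) = (p_9, q_9); compute convergents through index 9, running through the period twice.
Convergents (p_i = a_i*p_{i-1} + p_{i-2}, q_i = a_i*q_{i-1} + q_{i-2} with p_{-2}=0, p_{-1}=1, q_{-2}=1, q_{-1}=0):
  i=0: a_0=23, p_0 = 23*1 + 0 = 23, q_0 = 23*0 + 1 = 1.
  i=1: a_1=1, p_1 = 1*23 + 1 = 24, q_1 = 1*1 + 0 = 1.
  i=2: a_2=1, p_2 = 1*24 + 23 = 47, q_2 = 1*1 + 1 = 2.
  i=3: a_3=1, p_3 = 1*47 + 24 = 71, q_3 = 1*2 + 1 = 3.
  i=4: a_4=1, p_4 = 1*71 + 47 = 118, q_4 = 1*3 + 2 = 5.
  i=5: a_5=46, p_5 = 46*118 + 71 = 5499, q_5 = 46*5 + 3 = 233.
  i=6: a_6=1, p_6 = 1*5499 + 118 = 5617, q_6 = 1*233 + 5 = 238.
  i=7: a_7=1, p_7 = 1*5617 + 5499 = 11116, q_7 = 1*238 + 233 = 471.
  i=8: a_8=1, p_8 = 1*11116 + 5617 = 16733, q_8 = 1*471 + 238 = 709.
  i=9: a_9=1, p_9 = 1*16733 + 11116 = 27849, q_9 = 1*709 + 471 = 1180.
Indeed p_4^2 - 557*q_4^2 = 13924 - 13925 = -1, not +1.
Check: 27849^2 - 557*1180^2 = 775566801 - 775566800 = 1, so (x, y) = (27849, 1180) solves the equation, and by the theorem it is the least positive solution.

(x, y) = (27849, 1180)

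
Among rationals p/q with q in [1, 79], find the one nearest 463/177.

34/13

Expand x = 463/177 as a continued fraction with the Euclidean algorithm:
  463 = 2*177 + 109, so a_0 = 2.
  177 = 1*109 + 68, so a_1 = 1.
  109 = 1*68 + 41, so a_2 = 1.
  68 = 1*41 + 27, so a_3 = 1.
  41 = 1*27 + 14, so a_4 = 1.
  27 = 1*14 + 13, so a_5 = 1.
  14 = 1*13 + 1, so a_6 = 1.
  13 = 13*1 + 0, so a_7 = 13.
so x = [2; 1, 1, 1, 1, 1, 1, 13].
Convergents (p_i = a_i*p_{i-1} + p_{i-2}, q_i = a_i*q_{i-1} + q_{i-2} with p_{-2}=0, p_{-1}=1, q_{-2}=1, q_{-1}=0), until the denominator exceeds 79:
  i=0: a_0=2, p_0 = 2*1 + 0 = 2, q_0 = 2*0 + 1 = 1.
  i=1: a_1=1, p_1 = 1*2 + 1 = 3, q_1 = 1*1 + 0 = 1.
  i=2: a_2=1, p_2 = 1*3 + 2 = 5, q_2 = 1*1 + 1 = 2.
  i=3: a_3=1, p_3 = 1*5 + 3 = 8, q_3 = 1*2 + 1 = 3.
  i=4: a_4=1, p_4 = 1*8 + 5 = 13, q_4 = 1*3 + 2 = 5.
  i=5: a_5=1, p_5 = 1*13 + 8 = 21, q_5 = 1*5 + 3 = 8.
  i=6: a_6=1, p_6 = 1*21 + 13 = 34, q_6 = 1*8 + 5 = 13.
  i=7: a_7=13, p_7 = 13*34 + 21 = 463, q_7 = 13*13 + 8 = 177.
q_7 = 177 > 79, so the last convergent with denominator <= 79 is p_6/q_6 = 34/13.
The closest fraction with denominator <= 79 is either p_6/q_6 or the intermediate fraction (k*p_6 + p_5)/(k*q_6 + q_5) with the largest k >= 1 whose denominator stays <= 79; these approach x as k grows, and every other convergent or intermediate fraction in range is farther away.
Largest k: floor((79 - q_5)/q_6) = floor((79 - 8)/13) = 5.
That gives (5*34 + 21)/(5*13 + 8) = 191/73.
Compare the errors: |x - 34/13| = |463*13 - 34*177|/(177*13) = 1/2301, and |x - 191/73| = |463*73 - 191*177|/(177*73) = 8/12921.
Cross-multiplying, 1*12921 = 12921 < 18408 = 8*2301, so 1/2301 is smaller: the convergent 34/13 is closer to x than 191/73.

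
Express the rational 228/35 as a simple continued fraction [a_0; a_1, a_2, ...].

Run the Euclidean algorithm on 228 and 35; the successive quotients are the partial quotients a_0, a_1, ... (each step inverts the fractional part left over by the previous one):
  228 = 6*35 + 18, so a_0 = 6.
  35 = 1*18 + 17, so a_1 = 1.
  18 = 1*17 + 1, so a_2 = 1.
  17 = 17*1 + 0, so a_3 = 17.
The remainder reaches 0 after 4 divisions, so the expansion has 4 partial quotients, read off in order.

[6; 1, 1, 17]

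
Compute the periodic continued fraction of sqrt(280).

[16; (1, 2, 1, 2, 1, 32)]

Write x_i = (sqrt(280) + m_i)/d_i with (m_0, d_0) = (0, 1). a_0 = floor(sqrt(280)) = 16, since 16^2 = 256 <= 280 < 289 = 17^2.
Iterate m_{i+1} = d_i*a_i - m_i, d_{i+1} = (280 - m_{i+1}^2)/d_i, a_{i+1} = floor((a_0 + m_{i+1})/d_{i+1}):
  m_1 = 1*16 - 0 = 16, d_1 = (280 - 16^2)/1 = 24/1 = 24, a_1 = floor((16 + 16)/24) = 1.
  m_2 = 24*1 - 16 = 8, d_2 = (280 - 8^2)/24 = 216/24 = 9, a_2 = floor((16 + 8)/9) = 2.
  m_3 = 9*2 - 8 = 10, d_3 = (280 - 10^2)/9 = 180/9 = 20, a_3 = floor((16 + 10)/20) = 1.
  m_4 = 20*1 - 10 = 10, d_4 = (280 - 10^2)/20 = 180/20 = 9, a_4 = floor((16 + 10)/9) = 2.
  m_5 = 9*2 - 10 = 8, d_5 = (280 - 8^2)/9 = 216/9 = 24, a_5 = floor((16 + 8)/24) = 1.
  m_6 = 24*1 - 8 = 16, d_6 = (280 - 16^2)/24 = 24/24 = 1, a_6 = floor((16 + 16)/1) = 32.
  m_7 = 1*32 - 16 = 16, d_7 = (280 - 16^2)/1 = 24/1 = 24: (m_7, d_7) = (m_1, d_1) = (16, 24), so from here the quotients repeat a_1, ..., a_6; the period length is 6.
Hence the expansion of sqrt(280) is a_0 = 16 followed by the repeating block 1, 2, 1, 2, 1, 32 (period 6).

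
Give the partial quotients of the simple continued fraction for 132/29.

Run the Euclidean algorithm on 132 and 29; the successive quotients are the partial quotients a_0, a_1, ... (each step inverts the fractional part left over by the previous one):
  132 = 4*29 + 16, so a_0 = 4.
  29 = 1*16 + 13, so a_1 = 1.
  16 = 1*13 + 3, so a_2 = 1.
  13 = 4*3 + 1, so a_3 = 4.
  3 = 3*1 + 0, so a_4 = 3.
The remainder reaches 0 after 5 divisions, so the expansion has 5 partial quotients, read off in order.

[4; 1, 1, 4, 3]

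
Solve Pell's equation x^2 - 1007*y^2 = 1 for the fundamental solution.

(x, y) = (476, 15)

First expand sqrt(1007) as a continued fraction. With x_i = (sqrt(1007) + m_i)/d_i and (m_0, d_0) = (0, 1): a_0 = floor(sqrt(1007)) = 31, since 31^2 = 961 <= 1007 < 1024 = 32^2.
Iterate m_{i+1} = d_i*a_i - m_i, d_{i+1} = (1007 - m_{i+1}^2)/d_i, a_{i+1} = floor((a_0 + m_{i+1})/d_{i+1}):
  m_1 = 1*31 - 0 = 31, d_1 = (1007 - 31^2)/1 = 46/1 = 46, a_1 = floor((31 + 31)/46) = 1.
  m_2 = 46*1 - 31 = 15, d_2 = (1007 - 15^2)/46 = 782/46 = 17, a_2 = floor((31 + 15)/17) = 2.
  m_3 = 17*2 - 15 = 19, d_3 = (1007 - 19^2)/17 = 646/17 = 38, a_3 = floor((31 + 19)/38) = 1.
  m_4 = 38*1 - 19 = 19, d_4 = (1007 - 19^2)/38 = 646/38 = 17, a_4 = floor((31 + 19)/17) = 2.
  m_5 = 17*2 - 19 = 15, d_5 = (1007 - 15^2)/17 = 782/17 = 46, a_5 = floor((31 + 15)/46) = 1.
  m_6 = 46*1 - 15 = 31, d_6 = (1007 - 31^2)/46 = 46/46 = 1, a_6 = floor((31 + 31)/1) = 62.
  m_7 = 1*62 - 31 = 31, d_7 = (1007 - 31^2)/1 = 46/1 = 46: (m_7, d_7) = (m_1, d_1) = (31, 46), so from here the quotients repeat a_1, ..., a_6; the period length is 6.
So sqrt(1007) = [31; (1, 2, 1, 2, 1, 62)] with period length k = 6.
k is even, so the fundamental solution of x^2 - 1007y^2 = 1 is (p_{k-1}, q_{k-1}) = (p_5, q_5); compute convergents through index 5.
Convergents (p_i = a_i*p_{i-1} + p_{i-2}, q_i = a_i*q_{i-1} + q_{i-2} with p_{-2}=0, p_{-1}=1, q_{-2}=1, q_{-1}=0):
  i=0: a_0=31, p_0 = 31*1 + 0 = 31, q_0 = 31*0 + 1 = 1.
  i=1: a_1=1, p_1 = 1*31 + 1 = 32, q_1 = 1*1 + 0 = 1.
  i=2: a_2=2, p_2 = 2*32 + 31 = 95, q_2 = 2*1 + 1 = 3.
  i=3: a_3=1, p_3 = 1*95 + 32 = 127, q_3 = 1*3 + 1 = 4.
  i=4: a_4=2, p_4 = 2*127 + 95 = 349, q_4 = 2*4 + 3 = 11.
  i=5: a_5=1, p_5 = 1*349 + 127 = 476, q_5 = 1*11 + 4 = 15.
Check: 476^2 - 1007*15^2 = 226576 - 226575 = 1, so (x, y) = (476, 15) solves the equation, and by the theorem it is the least positive solution.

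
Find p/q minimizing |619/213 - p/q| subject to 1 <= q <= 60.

Expand x = 619/213 as a continued fraction with the Euclidean algorithm:
  619 = 2*213 + 193, so a_0 = 2.
  213 = 1*193 + 20, so a_1 = 1.
  193 = 9*20 + 13, so a_2 = 9.
  20 = 1*13 + 7, so a_3 = 1.
  13 = 1*7 + 6, so a_4 = 1.
  7 = 1*6 + 1, so a_5 = 1.
  6 = 6*1 + 0, so a_6 = 6.
so x = [2; 1, 9, 1, 1, 1, 6].
Convergents (p_i = a_i*p_{i-1} + p_{i-2}, q_i = a_i*q_{i-1} + q_{i-2} with p_{-2}=0, p_{-1}=1, q_{-2}=1, q_{-1}=0), until the denominator exceeds 60:
  i=0: a_0=2, p_0 = 2*1 + 0 = 2, q_0 = 2*0 + 1 = 1.
  i=1: a_1=1, p_1 = 1*2 + 1 = 3, q_1 = 1*1 + 0 = 1.
  i=2: a_2=9, p_2 = 9*3 + 2 = 29, q_2 = 9*1 + 1 = 10.
  i=3: a_3=1, p_3 = 1*29 + 3 = 32, q_3 = 1*10 + 1 = 11.
  i=4: a_4=1, p_4 = 1*32 + 29 = 61, q_4 = 1*11 + 10 = 21.
  i=5: a_5=1, p_5 = 1*61 + 32 = 93, q_5 = 1*21 + 11 = 32.
  i=6: a_6=6, p_6 = 6*93 + 61 = 619, q_6 = 6*32 + 21 = 213.
q_6 = 213 > 60, so the last convergent with denominator <= 60 is p_5/q_5 = 93/32.
The closest fraction with denominator <= 60 is either p_5/q_5 or the intermediate fraction (k*p_5 + p_4)/(k*q_5 + q_4) with the largest k >= 1 whose denominator stays <= 60; these approach x as k grows, and every other convergent or intermediate fraction in range is farther away.
Largest k: floor((60 - q_4)/q_5) = floor((60 - 21)/32) = 1.
That gives (1*93 + 61)/(1*32 + 21) = 154/53.
Compare the errors: |x - 93/32| = |619*32 - 93*213|/(213*32) = 1/6816, and |x - 154/53| = |619*53 - 154*213|/(213*53) = 5/11289.
Cross-multiplying, 1*11289 = 11289 < 34080 = 5*6816, so 1/6816 is smaller: the convergent 93/32 is closer to x than 154/53.

93/32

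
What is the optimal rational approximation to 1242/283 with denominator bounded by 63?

79/18

Expand x = 1242/283 as a continued fraction with the Euclidean algorithm:
  1242 = 4*283 + 110, so a_0 = 4.
  283 = 2*110 + 63, so a_1 = 2.
  110 = 1*63 + 47, so a_2 = 1.
  63 = 1*47 + 16, so a_3 = 1.
  47 = 2*16 + 15, so a_4 = 2.
  16 = 1*15 + 1, so a_5 = 1.
  15 = 15*1 + 0, so a_6 = 15.
so x = [4; 2, 1, 1, 2, 1, 15].
Convergents (p_i = a_i*p_{i-1} + p_{i-2}, q_i = a_i*q_{i-1} + q_{i-2} with p_{-2}=0, p_{-1}=1, q_{-2}=1, q_{-1}=0), until the denominator exceeds 63:
  i=0: a_0=4, p_0 = 4*1 + 0 = 4, q_0 = 4*0 + 1 = 1.
  i=1: a_1=2, p_1 = 2*4 + 1 = 9, q_1 = 2*1 + 0 = 2.
  i=2: a_2=1, p_2 = 1*9 + 4 = 13, q_2 = 1*2 + 1 = 3.
  i=3: a_3=1, p_3 = 1*13 + 9 = 22, q_3 = 1*3 + 2 = 5.
  i=4: a_4=2, p_4 = 2*22 + 13 = 57, q_4 = 2*5 + 3 = 13.
  i=5: a_5=1, p_5 = 1*57 + 22 = 79, q_5 = 1*13 + 5 = 18.
  i=6: a_6=15, p_6 = 15*79 + 57 = 1242, q_6 = 15*18 + 13 = 283.
q_6 = 283 > 63, so the last convergent with denominator <= 63 is p_5/q_5 = 79/18.
The closest fraction with denominator <= 63 is either p_5/q_5 or the intermediate fraction (k*p_5 + p_4)/(k*q_5 + q_4) with the largest k >= 1 whose denominator stays <= 63; these approach x as k grows, and every other convergent or intermediate fraction in range is farther away.
Largest k: floor((63 - q_4)/q_5) = floor((63 - 13)/18) = 2.
That gives (2*79 + 57)/(2*18 + 13) = 215/49.
Compare the errors: |x - 79/18| = |1242*18 - 79*283|/(283*18) = 1/5094, and |x - 215/49| = |1242*49 - 215*283|/(283*49) = 13/13867.
Cross-multiplying, 1*13867 = 13867 < 66222 = 13*5094, so 1/5094 is smaller: the convergent 79/18 is closer to x than 215/49.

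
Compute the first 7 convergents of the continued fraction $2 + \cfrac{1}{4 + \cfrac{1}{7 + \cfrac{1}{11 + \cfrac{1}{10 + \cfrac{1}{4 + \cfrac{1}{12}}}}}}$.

2/1, 9/4, 65/29, 724/323, 7305/3259, 29944/13359, 366633/163567

Using the convergent recurrence p_i = a_i*p_{i-1} + p_{i-2}, q_i = a_i*q_{i-1} + q_{i-2} with p_{-2}=0, p_{-1}=1, q_{-2}=1, q_{-1}=0:
  i=0: a_0=2, p_0 = 2*1 + 0 = 2, q_0 = 2*0 + 1 = 1.
  i=1: a_1=4, p_1 = 4*2 + 1 = 9, q_1 = 4*1 + 0 = 4.
  i=2: a_2=7, p_2 = 7*9 + 2 = 65, q_2 = 7*4 + 1 = 29.
  i=3: a_3=11, p_3 = 11*65 + 9 = 724, q_3 = 11*29 + 4 = 323.
  i=4: a_4=10, p_4 = 10*724 + 65 = 7305, q_4 = 10*323 + 29 = 3259.
  i=5: a_5=4, p_5 = 4*7305 + 724 = 29944, q_5 = 4*3259 + 323 = 13359.
  i=6: a_6=12, p_6 = 12*29944 + 7305 = 366633, q_6 = 12*13359 + 3259 = 163567.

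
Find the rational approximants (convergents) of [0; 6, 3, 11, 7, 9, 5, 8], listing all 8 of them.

0/1, 1/6, 3/19, 34/215, 241/1524, 2203/13931, 11256/71179, 92251/583363

Using the convergent recurrence p_i = a_i*p_{i-1} + p_{i-2}, q_i = a_i*q_{i-1} + q_{i-2} with p_{-2}=0, p_{-1}=1, q_{-2}=1, q_{-1}=0:
  i=0: a_0=0, p_0 = 0*1 + 0 = 0, q_0 = 0*0 + 1 = 1.
  i=1: a_1=6, p_1 = 6*0 + 1 = 1, q_1 = 6*1 + 0 = 6.
  i=2: a_2=3, p_2 = 3*1 + 0 = 3, q_2 = 3*6 + 1 = 19.
  i=3: a_3=11, p_3 = 11*3 + 1 = 34, q_3 = 11*19 + 6 = 215.
  i=4: a_4=7, p_4 = 7*34 + 3 = 241, q_4 = 7*215 + 19 = 1524.
  i=5: a_5=9, p_5 = 9*241 + 34 = 2203, q_5 = 9*1524 + 215 = 13931.
  i=6: a_6=5, p_6 = 5*2203 + 241 = 11256, q_6 = 5*13931 + 1524 = 71179.
  i=7: a_7=8, p_7 = 8*11256 + 2203 = 92251, q_7 = 8*71179 + 13931 = 583363.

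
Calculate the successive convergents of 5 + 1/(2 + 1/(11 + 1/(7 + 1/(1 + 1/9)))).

5/1, 11/2, 126/23, 893/163, 1019/186, 10064/1837

Using the convergent recurrence p_i = a_i*p_{i-1} + p_{i-2}, q_i = a_i*q_{i-1} + q_{i-2} with p_{-2}=0, p_{-1}=1, q_{-2}=1, q_{-1}=0:
  i=0: a_0=5, p_0 = 5*1 + 0 = 5, q_0 = 5*0 + 1 = 1.
  i=1: a_1=2, p_1 = 2*5 + 1 = 11, q_1 = 2*1 + 0 = 2.
  i=2: a_2=11, p_2 = 11*11 + 5 = 126, q_2 = 11*2 + 1 = 23.
  i=3: a_3=7, p_3 = 7*126 + 11 = 893, q_3 = 7*23 + 2 = 163.
  i=4: a_4=1, p_4 = 1*893 + 126 = 1019, q_4 = 1*163 + 23 = 186.
  i=5: a_5=9, p_5 = 9*1019 + 893 = 10064, q_5 = 9*186 + 163 = 1837.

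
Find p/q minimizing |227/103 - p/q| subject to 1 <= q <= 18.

11/5

Expand x = 227/103 as a continued fraction with the Euclidean algorithm:
  227 = 2*103 + 21, so a_0 = 2.
  103 = 4*21 + 19, so a_1 = 4.
  21 = 1*19 + 2, so a_2 = 1.
  19 = 9*2 + 1, so a_3 = 9.
  2 = 2*1 + 0, so a_4 = 2.
so x = [2; 4, 1, 9, 2].
Convergents (p_i = a_i*p_{i-1} + p_{i-2}, q_i = a_i*q_{i-1} + q_{i-2} with p_{-2}=0, p_{-1}=1, q_{-2}=1, q_{-1}=0), until the denominator exceeds 18:
  i=0: a_0=2, p_0 = 2*1 + 0 = 2, q_0 = 2*0 + 1 = 1.
  i=1: a_1=4, p_1 = 4*2 + 1 = 9, q_1 = 4*1 + 0 = 4.
  i=2: a_2=1, p_2 = 1*9 + 2 = 11, q_2 = 1*4 + 1 = 5.
  i=3: a_3=9, p_3 = 9*11 + 9 = 108, q_3 = 9*5 + 4 = 49.
q_3 = 49 > 18, so the last convergent with denominator <= 18 is p_2/q_2 = 11/5.
The closest fraction with denominator <= 18 is either p_2/q_2 or the intermediate fraction (k*p_2 + p_1)/(k*q_2 + q_1) with the largest k >= 1 whose denominator stays <= 18; these approach x as k grows, and every other convergent or intermediate fraction in range is farther away.
Largest k: floor((18 - q_1)/q_2) = floor((18 - 4)/5) = 2.
That gives (2*11 + 9)/(2*5 + 4) = 31/14.
Compare the errors: |x - 11/5| = |227*5 - 11*103|/(103*5) = 2/515, and |x - 31/14| = |227*14 - 31*103|/(103*14) = 15/1442.
Cross-multiplying, 2*1442 = 2884 < 7725 = 15*515, so 2/515 is smaller: the convergent 11/5 is closer to x than 31/14.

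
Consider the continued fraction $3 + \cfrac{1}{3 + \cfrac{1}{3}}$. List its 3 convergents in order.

3/1, 10/3, 33/10

Using the convergent recurrence p_i = a_i*p_{i-1} + p_{i-2}, q_i = a_i*q_{i-1} + q_{i-2} with p_{-2}=0, p_{-1}=1, q_{-2}=1, q_{-1}=0:
  i=0: a_0=3, p_0 = 3*1 + 0 = 3, q_0 = 3*0 + 1 = 1.
  i=1: a_1=3, p_1 = 3*3 + 1 = 10, q_1 = 3*1 + 0 = 3.
  i=2: a_2=3, p_2 = 3*10 + 3 = 33, q_2 = 3*3 + 1 = 10.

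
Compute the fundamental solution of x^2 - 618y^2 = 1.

(x, y) = (10093, 406)

First expand sqrt(618) as a continued fraction. With x_i = (sqrt(618) + m_i)/d_i and (m_0, d_0) = (0, 1): a_0 = floor(sqrt(618)) = 24, since 24^2 = 576 <= 618 < 625 = 25^2.
Iterate m_{i+1} = d_i*a_i - m_i, d_{i+1} = (618 - m_{i+1}^2)/d_i, a_{i+1} = floor((a_0 + m_{i+1})/d_{i+1}):
  m_1 = 1*24 - 0 = 24, d_1 = (618 - 24^2)/1 = 42/1 = 42, a_1 = floor((24 + 24)/42) = 1.
  m_2 = 42*1 - 24 = 18, d_2 = (618 - 18^2)/42 = 294/42 = 7, a_2 = floor((24 + 18)/7) = 6.
  m_3 = 7*6 - 18 = 24, d_3 = (618 - 24^2)/7 = 42/7 = 6, a_3 = floor((24 + 24)/6) = 8.
  m_4 = 6*8 - 24 = 24, d_4 = (618 - 24^2)/6 = 42/6 = 7, a_4 = floor((24 + 24)/7) = 6.
  m_5 = 7*6 - 24 = 18, d_5 = (618 - 18^2)/7 = 294/7 = 42, a_5 = floor((24 + 18)/42) = 1.
  m_6 = 42*1 - 18 = 24, d_6 = (618 - 24^2)/42 = 42/42 = 1, a_6 = floor((24 + 24)/1) = 48.
  m_7 = 1*48 - 24 = 24, d_7 = (618 - 24^2)/1 = 42/1 = 42: (m_7, d_7) = (m_1, d_1) = (24, 42), so from here the quotients repeat a_1, ..., a_6; the period length is 6.
So sqrt(618) = [24; (1, 6, 8, 6, 1, 48)] with period length k = 6.
k is even, so the fundamental solution of x^2 - 618y^2 = 1 is (p_{k-1}, q_{k-1}) = (p_5, q_5); compute convergents through index 5.
Convergents (p_i = a_i*p_{i-1} + p_{i-2}, q_i = a_i*q_{i-1} + q_{i-2} with p_{-2}=0, p_{-1}=1, q_{-2}=1, q_{-1}=0):
  i=0: a_0=24, p_0 = 24*1 + 0 = 24, q_0 = 24*0 + 1 = 1.
  i=1: a_1=1, p_1 = 1*24 + 1 = 25, q_1 = 1*1 + 0 = 1.
  i=2: a_2=6, p_2 = 6*25 + 24 = 174, q_2 = 6*1 + 1 = 7.
  i=3: a_3=8, p_3 = 8*174 + 25 = 1417, q_3 = 8*7 + 1 = 57.
  i=4: a_4=6, p_4 = 6*1417 + 174 = 8676, q_4 = 6*57 + 7 = 349.
  i=5: a_5=1, p_5 = 1*8676 + 1417 = 10093, q_5 = 1*349 + 57 = 406.
Check: 10093^2 - 618*406^2 = 101868649 - 101868648 = 1, so (x, y) = (10093, 406) solves the equation, and by the theorem it is the least positive solution.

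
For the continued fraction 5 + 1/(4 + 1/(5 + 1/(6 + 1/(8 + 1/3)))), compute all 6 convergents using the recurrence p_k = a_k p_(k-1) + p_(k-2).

Using the convergent recurrence p_i = a_i*p_{i-1} + p_{i-2}, q_i = a_i*q_{i-1} + q_{i-2} with p_{-2}=0, p_{-1}=1, q_{-2}=1, q_{-1}=0:
  i=0: a_0=5, p_0 = 5*1 + 0 = 5, q_0 = 5*0 + 1 = 1.
  i=1: a_1=4, p_1 = 4*5 + 1 = 21, q_1 = 4*1 + 0 = 4.
  i=2: a_2=5, p_2 = 5*21 + 5 = 110, q_2 = 5*4 + 1 = 21.
  i=3: a_3=6, p_3 = 6*110 + 21 = 681, q_3 = 6*21 + 4 = 130.
  i=4: a_4=8, p_4 = 8*681 + 110 = 5558, q_4 = 8*130 + 21 = 1061.
  i=5: a_5=3, p_5 = 3*5558 + 681 = 17355, q_5 = 3*1061 + 130 = 3313.

5/1, 21/4, 110/21, 681/130, 5558/1061, 17355/3313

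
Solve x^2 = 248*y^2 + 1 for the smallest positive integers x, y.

(x, y) = (63, 4)

First expand sqrt(248) as a continued fraction. With x_i = (sqrt(248) + m_i)/d_i and (m_0, d_0) = (0, 1): a_0 = floor(sqrt(248)) = 15, since 15^2 = 225 <= 248 < 256 = 16^2.
Iterate m_{i+1} = d_i*a_i - m_i, d_{i+1} = (248 - m_{i+1}^2)/d_i, a_{i+1} = floor((a_0 + m_{i+1})/d_{i+1}):
  m_1 = 1*15 - 0 = 15, d_1 = (248 - 15^2)/1 = 23/1 = 23, a_1 = floor((15 + 15)/23) = 1.
  m_2 = 23*1 - 15 = 8, d_2 = (248 - 8^2)/23 = 184/23 = 8, a_2 = floor((15 + 8)/8) = 2.
  m_3 = 8*2 - 8 = 8, d_3 = (248 - 8^2)/8 = 184/8 = 23, a_3 = floor((15 + 8)/23) = 1.
  m_4 = 23*1 - 8 = 15, d_4 = (248 - 15^2)/23 = 23/23 = 1, a_4 = floor((15 + 15)/1) = 30.
  m_5 = 1*30 - 15 = 15, d_5 = (248 - 15^2)/1 = 23/1 = 23: (m_5, d_5) = (m_1, d_1) = (15, 23), so from here the quotients repeat a_1, ..., a_4; the period length is 4.
So sqrt(248) = [15; (1, 2, 1, 30)] with period length k = 4.
k is even, so the fundamental solution of x^2 - 248y^2 = 1 is (p_{k-1}, q_{k-1}) = (p_3, q_3); compute convergents through index 3.
Convergents (p_i = a_i*p_{i-1} + p_{i-2}, q_i = a_i*q_{i-1} + q_{i-2} with p_{-2}=0, p_{-1}=1, q_{-2}=1, q_{-1}=0):
  i=0: a_0=15, p_0 = 15*1 + 0 = 15, q_0 = 15*0 + 1 = 1.
  i=1: a_1=1, p_1 = 1*15 + 1 = 16, q_1 = 1*1 + 0 = 1.
  i=2: a_2=2, p_2 = 2*16 + 15 = 47, q_2 = 2*1 + 1 = 3.
  i=3: a_3=1, p_3 = 1*47 + 16 = 63, q_3 = 1*3 + 1 = 4.
Check: 63^2 - 248*4^2 = 3969 - 3968 = 1, so (x, y) = (63, 4) solves the equation, and by the theorem it is the least positive solution.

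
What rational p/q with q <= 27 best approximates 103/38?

65/24

Expand x = 103/38 as a continued fraction with the Euclidean algorithm:
  103 = 2*38 + 27, so a_0 = 2.
  38 = 1*27 + 11, so a_1 = 1.
  27 = 2*11 + 5, so a_2 = 2.
  11 = 2*5 + 1, so a_3 = 2.
  5 = 5*1 + 0, so a_4 = 5.
so x = [2; 1, 2, 2, 5].
Convergents (p_i = a_i*p_{i-1} + p_{i-2}, q_i = a_i*q_{i-1} + q_{i-2} with p_{-2}=0, p_{-1}=1, q_{-2}=1, q_{-1}=0), until the denominator exceeds 27:
  i=0: a_0=2, p_0 = 2*1 + 0 = 2, q_0 = 2*0 + 1 = 1.
  i=1: a_1=1, p_1 = 1*2 + 1 = 3, q_1 = 1*1 + 0 = 1.
  i=2: a_2=2, p_2 = 2*3 + 2 = 8, q_2 = 2*1 + 1 = 3.
  i=3: a_3=2, p_3 = 2*8 + 3 = 19, q_3 = 2*3 + 1 = 7.
  i=4: a_4=5, p_4 = 5*19 + 8 = 103, q_4 = 5*7 + 3 = 38.
q_4 = 38 > 27, so the last convergent with denominator <= 27 is p_3/q_3 = 19/7.
The closest fraction with denominator <= 27 is either p_3/q_3 or the intermediate fraction (k*p_3 + p_2)/(k*q_3 + q_2) with the largest k >= 1 whose denominator stays <= 27; these approach x as k grows, and every other convergent or intermediate fraction in range is farther away.
Largest k: floor((27 - q_2)/q_3) = floor((27 - 3)/7) = 3.
That gives (3*19 + 8)/(3*7 + 3) = 65/24.
Compare the errors: |x - 19/7| = |103*7 - 19*38|/(38*7) = 1/266, and |x - 65/24| = |103*24 - 65*38|/(38*24) = 2/912.
Cross-multiplying, 2*266 = 532 < 912 = 1*912, so 2/912 is smaller: the intermediate fraction 65/24 is closer to x than 19/7.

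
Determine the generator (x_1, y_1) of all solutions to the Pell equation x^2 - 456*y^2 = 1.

First expand sqrt(456) as a continued fraction. With x_i = (sqrt(456) + m_i)/d_i and (m_0, d_0) = (0, 1): a_0 = floor(sqrt(456)) = 21, since 21^2 = 441 <= 456 < 484 = 22^2.
Iterate m_{i+1} = d_i*a_i - m_i, d_{i+1} = (456 - m_{i+1}^2)/d_i, a_{i+1} = floor((a_0 + m_{i+1})/d_{i+1}):
  m_1 = 1*21 - 0 = 21, d_1 = (456 - 21^2)/1 = 15/1 = 15, a_1 = floor((21 + 21)/15) = 2.
  m_2 = 15*2 - 21 = 9, d_2 = (456 - 9^2)/15 = 375/15 = 25, a_2 = floor((21 + 9)/25) = 1.
  m_3 = 25*1 - 9 = 16, d_3 = (456 - 16^2)/25 = 200/25 = 8, a_3 = floor((21 + 16)/8) = 4.
  m_4 = 8*4 - 16 = 16, d_4 = (456 - 16^2)/8 = 200/8 = 25, a_4 = floor((21 + 16)/25) = 1.
  m_5 = 25*1 - 16 = 9, d_5 = (456 - 9^2)/25 = 375/25 = 15, a_5 = floor((21 + 9)/15) = 2.
  m_6 = 15*2 - 9 = 21, d_6 = (456 - 21^2)/15 = 15/15 = 1, a_6 = floor((21 + 21)/1) = 42.
  m_7 = 1*42 - 21 = 21, d_7 = (456 - 21^2)/1 = 15/1 = 15: (m_7, d_7) = (m_1, d_1) = (21, 15), so from here the quotients repeat a_1, ..., a_6; the period length is 6.
So sqrt(456) = [21; (2, 1, 4, 1, 2, 42)] with period length k = 6.
k is even, so the fundamental solution of x^2 - 456y^2 = 1 is (p_{k-1}, q_{k-1}) = (p_5, q_5); compute convergents through index 5.
Convergents (p_i = a_i*p_{i-1} + p_{i-2}, q_i = a_i*q_{i-1} + q_{i-2} with p_{-2}=0, p_{-1}=1, q_{-2}=1, q_{-1}=0):
  i=0: a_0=21, p_0 = 21*1 + 0 = 21, q_0 = 21*0 + 1 = 1.
  i=1: a_1=2, p_1 = 2*21 + 1 = 43, q_1 = 2*1 + 0 = 2.
  i=2: a_2=1, p_2 = 1*43 + 21 = 64, q_2 = 1*2 + 1 = 3.
  i=3: a_3=4, p_3 = 4*64 + 43 = 299, q_3 = 4*3 + 2 = 14.
  i=4: a_4=1, p_4 = 1*299 + 64 = 363, q_4 = 1*14 + 3 = 17.
  i=5: a_5=2, p_5 = 2*363 + 299 = 1025, q_5 = 2*17 + 14 = 48.
Check: 1025^2 - 456*48^2 = 1050625 - 1050624 = 1, so (x, y) = (1025, 48) solves the equation, and by the theorem it is the least positive solution.

(x, y) = (1025, 48)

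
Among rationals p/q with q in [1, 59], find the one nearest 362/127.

57/20

Expand x = 362/127 as a continued fraction with the Euclidean algorithm:
  362 = 2*127 + 108, so a_0 = 2.
  127 = 1*108 + 19, so a_1 = 1.
  108 = 5*19 + 13, so a_2 = 5.
  19 = 1*13 + 6, so a_3 = 1.
  13 = 2*6 + 1, so a_4 = 2.
  6 = 6*1 + 0, so a_5 = 6.
so x = [2; 1, 5, 1, 2, 6].
Convergents (p_i = a_i*p_{i-1} + p_{i-2}, q_i = a_i*q_{i-1} + q_{i-2} with p_{-2}=0, p_{-1}=1, q_{-2}=1, q_{-1}=0), until the denominator exceeds 59:
  i=0: a_0=2, p_0 = 2*1 + 0 = 2, q_0 = 2*0 + 1 = 1.
  i=1: a_1=1, p_1 = 1*2 + 1 = 3, q_1 = 1*1 + 0 = 1.
  i=2: a_2=5, p_2 = 5*3 + 2 = 17, q_2 = 5*1 + 1 = 6.
  i=3: a_3=1, p_3 = 1*17 + 3 = 20, q_3 = 1*6 + 1 = 7.
  i=4: a_4=2, p_4 = 2*20 + 17 = 57, q_4 = 2*7 + 6 = 20.
  i=5: a_5=6, p_5 = 6*57 + 20 = 362, q_5 = 6*20 + 7 = 127.
q_5 = 127 > 59, so the last convergent with denominator <= 59 is p_4/q_4 = 57/20.
The closest fraction with denominator <= 59 is either p_4/q_4 or the intermediate fraction (k*p_4 + p_3)/(k*q_4 + q_3) with the largest k >= 1 whose denominator stays <= 59; these approach x as k grows, and every other convergent or intermediate fraction in range is farther away.
Largest k: floor((59 - q_3)/q_4) = floor((59 - 7)/20) = 2.
That gives (2*57 + 20)/(2*20 + 7) = 134/47.
Compare the errors: |x - 57/20| = |362*20 - 57*127|/(127*20) = 1/2540, and |x - 134/47| = |362*47 - 134*127|/(127*47) = 4/5969.
Cross-multiplying, 1*5969 = 5969 < 10160 = 4*2540, so 1/2540 is smaller: the convergent 57/20 is closer to x than 134/47.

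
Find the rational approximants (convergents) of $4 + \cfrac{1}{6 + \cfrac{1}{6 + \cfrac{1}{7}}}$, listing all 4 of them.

4/1, 25/6, 154/37, 1103/265

Using the convergent recurrence p_i = a_i*p_{i-1} + p_{i-2}, q_i = a_i*q_{i-1} + q_{i-2} with p_{-2}=0, p_{-1}=1, q_{-2}=1, q_{-1}=0:
  i=0: a_0=4, p_0 = 4*1 + 0 = 4, q_0 = 4*0 + 1 = 1.
  i=1: a_1=6, p_1 = 6*4 + 1 = 25, q_1 = 6*1 + 0 = 6.
  i=2: a_2=6, p_2 = 6*25 + 4 = 154, q_2 = 6*6 + 1 = 37.
  i=3: a_3=7, p_3 = 7*154 + 25 = 1103, q_3 = 7*37 + 6 = 265.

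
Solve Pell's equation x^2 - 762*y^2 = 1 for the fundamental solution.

First expand sqrt(762) as a continued fraction. With x_i = (sqrt(762) + m_i)/d_i and (m_0, d_0) = (0, 1): a_0 = floor(sqrt(762)) = 27, since 27^2 = 729 <= 762 < 784 = 28^2.
Iterate m_{i+1} = d_i*a_i - m_i, d_{i+1} = (762 - m_{i+1}^2)/d_i, a_{i+1} = floor((a_0 + m_{i+1})/d_{i+1}):
  m_1 = 1*27 - 0 = 27, d_1 = (762 - 27^2)/1 = 33/1 = 33, a_1 = floor((27 + 27)/33) = 1.
  m_2 = 33*1 - 27 = 6, d_2 = (762 - 6^2)/33 = 726/33 = 22, a_2 = floor((27 + 6)/22) = 1.
  m_3 = 22*1 - 6 = 16, d_3 = (762 - 16^2)/22 = 506/22 = 23, a_3 = floor((27 + 16)/23) = 1.
  m_4 = 23*1 - 16 = 7, d_4 = (762 - 7^2)/23 = 713/23 = 31, a_4 = floor((27 + 7)/31) = 1.
  m_5 = 31*1 - 7 = 24, d_5 = (762 - 24^2)/31 = 186/31 = 6, a_5 = floor((27 + 24)/6) = 8.
  m_6 = 6*8 - 24 = 24, d_6 = (762 - 24^2)/6 = 186/6 = 31, a_6 = floor((27 + 24)/31) = 1.
  m_7 = 31*1 - 24 = 7, d_7 = (762 - 7^2)/31 = 713/31 = 23, a_7 = floor((27 + 7)/23) = 1.
  m_8 = 23*1 - 7 = 16, d_8 = (762 - 16^2)/23 = 506/23 = 22, a_8 = floor((27 + 16)/22) = 1.
  m_9 = 22*1 - 16 = 6, d_9 = (762 - 6^2)/22 = 726/22 = 33, a_9 = floor((27 + 6)/33) = 1.
  m_10 = 33*1 - 6 = 27, d_10 = (762 - 27^2)/33 = 33/33 = 1, a_10 = floor((27 + 27)/1) = 54.
  m_11 = 1*54 - 27 = 27, d_11 = (762 - 27^2)/1 = 33/1 = 33: (m_11, d_11) = (m_1, d_1) = (27, 33), so from here the quotients repeat a_1, ..., a_10; the period length is 10.
So sqrt(762) = [27; (1, 1, 1, 1, 8, 1, 1, 1, 1, 54)] with period length k = 10.
k is even, so the fundamental solution of x^2 - 762y^2 = 1 is (p_{k-1}, q_{k-1}) = (p_9, q_9); compute convergents through index 9.
Convergents (p_i = a_i*p_{i-1} + p_{i-2}, q_i = a_i*q_{i-1} + q_{i-2} with p_{-2}=0, p_{-1}=1, q_{-2}=1, q_{-1}=0):
  i=0: a_0=27, p_0 = 27*1 + 0 = 27, q_0 = 27*0 + 1 = 1.
  i=1: a_1=1, p_1 = 1*27 + 1 = 28, q_1 = 1*1 + 0 = 1.
  i=2: a_2=1, p_2 = 1*28 + 27 = 55, q_2 = 1*1 + 1 = 2.
  i=3: a_3=1, p_3 = 1*55 + 28 = 83, q_3 = 1*2 + 1 = 3.
  i=4: a_4=1, p_4 = 1*83 + 55 = 138, q_4 = 1*3 + 2 = 5.
  i=5: a_5=8, p_5 = 8*138 + 83 = 1187, q_5 = 8*5 + 3 = 43.
  i=6: a_6=1, p_6 = 1*1187 + 138 = 1325, q_6 = 1*43 + 5 = 48.
  i=7: a_7=1, p_7 = 1*1325 + 1187 = 2512, q_7 = 1*48 + 43 = 91.
  i=8: a_8=1, p_8 = 1*2512 + 1325 = 3837, q_8 = 1*91 + 48 = 139.
  i=9: a_9=1, p_9 = 1*3837 + 2512 = 6349, q_9 = 1*139 + 91 = 230.
Check: 6349^2 - 762*230^2 = 40309801 - 40309800 = 1, so (x, y) = (6349, 230) solves the equation, and by the theorem it is the least positive solution.

(x, y) = (6349, 230)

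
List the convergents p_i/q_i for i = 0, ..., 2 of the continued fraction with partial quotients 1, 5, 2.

1/1, 6/5, 13/11

Using the convergent recurrence p_i = a_i*p_{i-1} + p_{i-2}, q_i = a_i*q_{i-1} + q_{i-2} with p_{-2}=0, p_{-1}=1, q_{-2}=1, q_{-1}=0:
  i=0: a_0=1, p_0 = 1*1 + 0 = 1, q_0 = 1*0 + 1 = 1.
  i=1: a_1=5, p_1 = 5*1 + 1 = 6, q_1 = 5*1 + 0 = 5.
  i=2: a_2=2, p_2 = 2*6 + 1 = 13, q_2 = 2*5 + 1 = 11.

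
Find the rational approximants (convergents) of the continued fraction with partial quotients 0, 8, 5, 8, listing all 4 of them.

Using the convergent recurrence p_i = a_i*p_{i-1} + p_{i-2}, q_i = a_i*q_{i-1} + q_{i-2} with p_{-2}=0, p_{-1}=1, q_{-2}=1, q_{-1}=0:
  i=0: a_0=0, p_0 = 0*1 + 0 = 0, q_0 = 0*0 + 1 = 1.
  i=1: a_1=8, p_1 = 8*0 + 1 = 1, q_1 = 8*1 + 0 = 8.
  i=2: a_2=5, p_2 = 5*1 + 0 = 5, q_2 = 5*8 + 1 = 41.
  i=3: a_3=8, p_3 = 8*5 + 1 = 41, q_3 = 8*41 + 8 = 336.

0/1, 1/8, 5/41, 41/336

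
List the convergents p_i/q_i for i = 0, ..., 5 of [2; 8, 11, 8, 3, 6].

Using the convergent recurrence p_i = a_i*p_{i-1} + p_{i-2}, q_i = a_i*q_{i-1} + q_{i-2} with p_{-2}=0, p_{-1}=1, q_{-2}=1, q_{-1}=0:
  i=0: a_0=2, p_0 = 2*1 + 0 = 2, q_0 = 2*0 + 1 = 1.
  i=1: a_1=8, p_1 = 8*2 + 1 = 17, q_1 = 8*1 + 0 = 8.
  i=2: a_2=11, p_2 = 11*17 + 2 = 189, q_2 = 11*8 + 1 = 89.
  i=3: a_3=8, p_3 = 8*189 + 17 = 1529, q_3 = 8*89 + 8 = 720.
  i=4: a_4=3, p_4 = 3*1529 + 189 = 4776, q_4 = 3*720 + 89 = 2249.
  i=5: a_5=6, p_5 = 6*4776 + 1529 = 30185, q_5 = 6*2249 + 720 = 14214.

2/1, 17/8, 189/89, 1529/720, 4776/2249, 30185/14214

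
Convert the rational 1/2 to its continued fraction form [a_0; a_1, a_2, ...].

[0; 2]

Run the Euclidean algorithm on 1 and 2; the successive quotients are the partial quotients a_0, a_1, ... (each step inverts the fractional part left over by the previous one):
  1 = 0*2 + 1, so a_0 = 0.
  2 = 2*1 + 0, so a_1 = 2.
The remainder reaches 0 after 2 divisions, so the expansion has 2 partial quotients, read off in order.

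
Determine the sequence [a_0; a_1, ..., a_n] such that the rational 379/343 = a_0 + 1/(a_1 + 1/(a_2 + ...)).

Run the Euclidean algorithm on 379 and 343; the successive quotients are the partial quotients a_0, a_1, ... (each step inverts the fractional part left over by the previous one):
  379 = 1*343 + 36, so a_0 = 1.
  343 = 9*36 + 19, so a_1 = 9.
  36 = 1*19 + 17, so a_2 = 1.
  19 = 1*17 + 2, so a_3 = 1.
  17 = 8*2 + 1, so a_4 = 8.
  2 = 2*1 + 0, so a_5 = 2.
The remainder reaches 0 after 6 divisions, so the expansion has 6 partial quotients, read off in order.

[1; 9, 1, 1, 8, 2]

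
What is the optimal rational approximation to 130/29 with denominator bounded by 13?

Expand x = 130/29 as a continued fraction with the Euclidean algorithm:
  130 = 4*29 + 14, so a_0 = 4.
  29 = 2*14 + 1, so a_1 = 2.
  14 = 14*1 + 0, so a_2 = 14.
so x = [4; 2, 14].
Convergents (p_i = a_i*p_{i-1} + p_{i-2}, q_i = a_i*q_{i-1} + q_{i-2} with p_{-2}=0, p_{-1}=1, q_{-2}=1, q_{-1}=0), until the denominator exceeds 13:
  i=0: a_0=4, p_0 = 4*1 + 0 = 4, q_0 = 4*0 + 1 = 1.
  i=1: a_1=2, p_1 = 2*4 + 1 = 9, q_1 = 2*1 + 0 = 2.
  i=2: a_2=14, p_2 = 14*9 + 4 = 130, q_2 = 14*2 + 1 = 29.
q_2 = 29 > 13, so the last convergent with denominator <= 13 is p_1/q_1 = 9/2.
The closest fraction with denominator <= 13 is either p_1/q_1 or the intermediate fraction (k*p_1 + p_0)/(k*q_1 + q_0) with the largest k >= 1 whose denominator stays <= 13; these approach x as k grows, and every other convergent or intermediate fraction in range is farther away.
Largest k: floor((13 - q_0)/q_1) = floor((13 - 1)/2) = 6.
That gives (6*9 + 4)/(6*2 + 1) = 58/13.
Compare the errors: |x - 9/2| = |130*2 - 9*29|/(29*2) = 1/58, and |x - 58/13| = |130*13 - 58*29|/(29*13) = 8/377.
Cross-multiplying, 1*377 = 377 < 464 = 8*58, so 1/58 is smaller: the convergent 9/2 is closer to x than 58/13.

9/2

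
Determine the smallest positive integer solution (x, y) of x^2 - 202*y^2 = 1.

(x, y) = (19731763, 1388322)

First expand sqrt(202) as a continued fraction. With x_i = (sqrt(202) + m_i)/d_i and (m_0, d_0) = (0, 1): a_0 = floor(sqrt(202)) = 14, since 14^2 = 196 <= 202 < 225 = 15^2.
Iterate m_{i+1} = d_i*a_i - m_i, d_{i+1} = (202 - m_{i+1}^2)/d_i, a_{i+1} = floor((a_0 + m_{i+1})/d_{i+1}):
  m_1 = 1*14 - 0 = 14, d_1 = (202 - 14^2)/1 = 6/1 = 6, a_1 = floor((14 + 14)/6) = 4.
  m_2 = 6*4 - 14 = 10, d_2 = (202 - 10^2)/6 = 102/6 = 17, a_2 = floor((14 + 10)/17) = 1.
  m_3 = 17*1 - 10 = 7, d_3 = (202 - 7^2)/17 = 153/17 = 9, a_3 = floor((14 + 7)/9) = 2.
  m_4 = 9*2 - 7 = 11, d_4 = (202 - 11^2)/9 = 81/9 = 9, a_4 = floor((14 + 11)/9) = 2.
  m_5 = 9*2 - 11 = 7, d_5 = (202 - 7^2)/9 = 153/9 = 17, a_5 = floor((14 + 7)/17) = 1.
  m_6 = 17*1 - 7 = 10, d_6 = (202 - 10^2)/17 = 102/17 = 6, a_6 = floor((14 + 10)/6) = 4.
  m_7 = 6*4 - 10 = 14, d_7 = (202 - 14^2)/6 = 6/6 = 1, a_7 = floor((14 + 14)/1) = 28.
  m_8 = 1*28 - 14 = 14, d_8 = (202 - 14^2)/1 = 6/1 = 6: (m_8, d_8) = (m_1, d_1) = (14, 6), so from here the quotients repeat a_1, ..., a_7; the period length is 7.
So sqrt(202) = [14; (4, 1, 2, 2, 1, 4, 28)] with period length k = 7.
k is odd, so (p_{k-1}, q_{k-1}) only solves x^2 - 202y^2 = -1 and the fundamental solution of x^2 - 202y^2 = 1 is (p_{2k-1}, q_{2k-1}) = (p_13, q_13); compute convergents through index 13, running through the period twice.
Convergents (p_i = a_i*p_{i-1} + p_{i-2}, q_i = a_i*q_{i-1} + q_{i-2} with p_{-2}=0, p_{-1}=1, q_{-2}=1, q_{-1}=0):
  i=0: a_0=14, p_0 = 14*1 + 0 = 14, q_0 = 14*0 + 1 = 1.
  i=1: a_1=4, p_1 = 4*14 + 1 = 57, q_1 = 4*1 + 0 = 4.
  i=2: a_2=1, p_2 = 1*57 + 14 = 71, q_2 = 1*4 + 1 = 5.
  i=3: a_3=2, p_3 = 2*71 + 57 = 199, q_3 = 2*5 + 4 = 14.
  i=4: a_4=2, p_4 = 2*199 + 71 = 469, q_4 = 2*14 + 5 = 33.
  i=5: a_5=1, p_5 = 1*469 + 199 = 668, q_5 = 1*33 + 14 = 47.
  i=6: a_6=4, p_6 = 4*668 + 469 = 3141, q_6 = 4*47 + 33 = 221.
  i=7: a_7=28, p_7 = 28*3141 + 668 = 88616, q_7 = 28*221 + 47 = 6235.
  i=8: a_8=4, p_8 = 4*88616 + 3141 = 357605, q_8 = 4*6235 + 221 = 25161.
  i=9: a_9=1, p_9 = 1*357605 + 88616 = 446221, q_9 = 1*25161 + 6235 = 31396.
  i=10: a_10=2, p_10 = 2*446221 + 357605 = 1250047, q_10 = 2*31396 + 25161 = 87953.
  i=11: a_11=2, p_11 = 2*1250047 + 446221 = 2946315, q_11 = 2*87953 + 31396 = 207302.
  i=12: a_12=1, p_12 = 1*2946315 + 1250047 = 4196362, q_12 = 1*207302 + 87953 = 295255.
  i=13: a_13=4, p_13 = 4*4196362 + 2946315 = 19731763, q_13 = 4*295255 + 207302 = 1388322.
Indeed p_6^2 - 202*q_6^2 = 9865881 - 9865882 = -1, not +1.
Check: 19731763^2 - 202*1388322^2 = 389342471088169 - 389342471088168 = 1, so (x, y) = (19731763, 1388322) solves the equation, and by the theorem it is the least positive solution.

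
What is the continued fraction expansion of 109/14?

Run the Euclidean algorithm on 109 and 14; the successive quotients are the partial quotients a_0, a_1, ... (each step inverts the fractional part left over by the previous one):
  109 = 7*14 + 11, so a_0 = 7.
  14 = 1*11 + 3, so a_1 = 1.
  11 = 3*3 + 2, so a_2 = 3.
  3 = 1*2 + 1, so a_3 = 1.
  2 = 2*1 + 0, so a_4 = 2.
The remainder reaches 0 after 5 divisions, so the expansion has 5 partial quotients, read off in order.

[7; 1, 3, 1, 2]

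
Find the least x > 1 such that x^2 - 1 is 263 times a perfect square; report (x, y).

First expand sqrt(263) as a continued fraction. With x_i = (sqrt(263) + m_i)/d_i and (m_0, d_0) = (0, 1): a_0 = floor(sqrt(263)) = 16, since 16^2 = 256 <= 263 < 289 = 17^2.
Iterate m_{i+1} = d_i*a_i - m_i, d_{i+1} = (263 - m_{i+1}^2)/d_i, a_{i+1} = floor((a_0 + m_{i+1})/d_{i+1}):
  m_1 = 1*16 - 0 = 16, d_1 = (263 - 16^2)/1 = 7/1 = 7, a_1 = floor((16 + 16)/7) = 4.
  m_2 = 7*4 - 16 = 12, d_2 = (263 - 12^2)/7 = 119/7 = 17, a_2 = floor((16 + 12)/17) = 1.
  m_3 = 17*1 - 12 = 5, d_3 = (263 - 5^2)/17 = 238/17 = 14, a_3 = floor((16 + 5)/14) = 1.
  m_4 = 14*1 - 5 = 9, d_4 = (263 - 9^2)/14 = 182/14 = 13, a_4 = floor((16 + 9)/13) = 1.
  m_5 = 13*1 - 9 = 4, d_5 = (263 - 4^2)/13 = 247/13 = 19, a_5 = floor((16 + 4)/19) = 1.
  m_6 = 19*1 - 4 = 15, d_6 = (263 - 15^2)/19 = 38/19 = 2, a_6 = floor((16 + 15)/2) = 15.
  m_7 = 2*15 - 15 = 15, d_7 = (263 - 15^2)/2 = 38/2 = 19, a_7 = floor((16 + 15)/19) = 1.
  m_8 = 19*1 - 15 = 4, d_8 = (263 - 4^2)/19 = 247/19 = 13, a_8 = floor((16 + 4)/13) = 1.
  m_9 = 13*1 - 4 = 9, d_9 = (263 - 9^2)/13 = 182/13 = 14, a_9 = floor((16 + 9)/14) = 1.
  m_10 = 14*1 - 9 = 5, d_10 = (263 - 5^2)/14 = 238/14 = 17, a_10 = floor((16 + 5)/17) = 1.
  m_11 = 17*1 - 5 = 12, d_11 = (263 - 12^2)/17 = 119/17 = 7, a_11 = floor((16 + 12)/7) = 4.
  m_12 = 7*4 - 12 = 16, d_12 = (263 - 16^2)/7 = 7/7 = 1, a_12 = floor((16 + 16)/1) = 32.
  m_13 = 1*32 - 16 = 16, d_13 = (263 - 16^2)/1 = 7/1 = 7: (m_13, d_13) = (m_1, d_1) = (16, 7), so from here the quotients repeat a_1, ..., a_12; the period length is 12.
So sqrt(263) = [16; (4, 1, 1, 1, 1, 15, 1, 1, 1, 1, 4, 32)] with period length k = 12.
k is even, so the fundamental solution of x^2 - 263y^2 = 1 is (p_{k-1}, q_{k-1}) = (p_11, q_11); compute convergents through index 11.
Convergents (p_i = a_i*p_{i-1} + p_{i-2}, q_i = a_i*q_{i-1} + q_{i-2} with p_{-2}=0, p_{-1}=1, q_{-2}=1, q_{-1}=0):
  i=0: a_0=16, p_0 = 16*1 + 0 = 16, q_0 = 16*0 + 1 = 1.
  i=1: a_1=4, p_1 = 4*16 + 1 = 65, q_1 = 4*1 + 0 = 4.
  i=2: a_2=1, p_2 = 1*65 + 16 = 81, q_2 = 1*4 + 1 = 5.
  i=3: a_3=1, p_3 = 1*81 + 65 = 146, q_3 = 1*5 + 4 = 9.
  i=4: a_4=1, p_4 = 1*146 + 81 = 227, q_4 = 1*9 + 5 = 14.
  i=5: a_5=1, p_5 = 1*227 + 146 = 373, q_5 = 1*14 + 9 = 23.
  i=6: a_6=15, p_6 = 15*373 + 227 = 5822, q_6 = 15*23 + 14 = 359.
  i=7: a_7=1, p_7 = 1*5822 + 373 = 6195, q_7 = 1*359 + 23 = 382.
  i=8: a_8=1, p_8 = 1*6195 + 5822 = 12017, q_8 = 1*382 + 359 = 741.
  i=9: a_9=1, p_9 = 1*12017 + 6195 = 18212, q_9 = 1*741 + 382 = 1123.
  i=10: a_10=1, p_10 = 1*18212 + 12017 = 30229, q_10 = 1*1123 + 741 = 1864.
  i=11: a_11=4, p_11 = 4*30229 + 18212 = 139128, q_11 = 4*1864 + 1123 = 8579.
Check: 139128^2 - 263*8579^2 = 19356600384 - 19356600383 = 1, so (x, y) = (139128, 8579) solves the equation, and by the theorem it is the least positive solution.

(x, y) = (139128, 8579)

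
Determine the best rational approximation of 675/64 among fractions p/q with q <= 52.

Expand x = 675/64 as a continued fraction with the Euclidean algorithm:
  675 = 10*64 + 35, so a_0 = 10.
  64 = 1*35 + 29, so a_1 = 1.
  35 = 1*29 + 6, so a_2 = 1.
  29 = 4*6 + 5, so a_3 = 4.
  6 = 1*5 + 1, so a_4 = 1.
  5 = 5*1 + 0, so a_5 = 5.
so x = [10; 1, 1, 4, 1, 5].
Convergents (p_i = a_i*p_{i-1} + p_{i-2}, q_i = a_i*q_{i-1} + q_{i-2} with p_{-2}=0, p_{-1}=1, q_{-2}=1, q_{-1}=0), until the denominator exceeds 52:
  i=0: a_0=10, p_0 = 10*1 + 0 = 10, q_0 = 10*0 + 1 = 1.
  i=1: a_1=1, p_1 = 1*10 + 1 = 11, q_1 = 1*1 + 0 = 1.
  i=2: a_2=1, p_2 = 1*11 + 10 = 21, q_2 = 1*1 + 1 = 2.
  i=3: a_3=4, p_3 = 4*21 + 11 = 95, q_3 = 4*2 + 1 = 9.
  i=4: a_4=1, p_4 = 1*95 + 21 = 116, q_4 = 1*9 + 2 = 11.
  i=5: a_5=5, p_5 = 5*116 + 95 = 675, q_5 = 5*11 + 9 = 64.
q_5 = 64 > 52, so the last convergent with denominator <= 52 is p_4/q_4 = 116/11.
The closest fraction with denominator <= 52 is either p_4/q_4 or the intermediate fraction (k*p_4 + p_3)/(k*q_4 + q_3) with the largest k >= 1 whose denominator stays <= 52; these approach x as k grows, and every other convergent or intermediate fraction in range is farther away.
Largest k: floor((52 - q_3)/q_4) = floor((52 - 9)/11) = 3.
That gives (3*116 + 95)/(3*11 + 9) = 443/42.
Compare the errors: |x - 116/11| = |675*11 - 116*64|/(64*11) = 1/704, and |x - 443/42| = |675*42 - 443*64|/(64*42) = 2/2688.
Cross-multiplying, 2*704 = 1408 < 2688 = 1*2688, so 2/2688 is smaller: the intermediate fraction 443/42 is closer to x than 116/11.

443/42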